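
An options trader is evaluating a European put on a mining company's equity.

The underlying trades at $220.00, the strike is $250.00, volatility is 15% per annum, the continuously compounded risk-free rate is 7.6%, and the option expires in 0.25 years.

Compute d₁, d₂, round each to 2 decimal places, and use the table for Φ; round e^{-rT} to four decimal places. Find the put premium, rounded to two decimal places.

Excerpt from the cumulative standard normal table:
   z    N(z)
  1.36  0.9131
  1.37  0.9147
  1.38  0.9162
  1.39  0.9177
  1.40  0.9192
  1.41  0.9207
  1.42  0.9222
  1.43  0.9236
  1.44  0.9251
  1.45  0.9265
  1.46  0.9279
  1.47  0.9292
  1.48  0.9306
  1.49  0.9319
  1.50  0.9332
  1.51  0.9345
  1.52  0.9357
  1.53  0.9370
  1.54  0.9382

σ√T = 0.15·√0.25 = 0.0750
d₁ = [ln(220/250) + (0.076 + 0.15²/2)·0.25] / 0.0750 = [-0.1278 + 0.0218] / 0.0750 = -1.4136 ⇒ -1.41
d₂ = d₁ − σ√T = -1.4136 − 0.0750 = -1.4886 ⇒ -1.49
exp(−rT) = exp(−0.076·0.25) = 0.9812
N(−d₂) = N(1.49) = 0.9319;  N(−d₁) = N(1.41) = 0.9207
P = 250·0.9812·0.9319 − 220·0.9207 = 228.5951 − 202.5540 = 26.0411

$26.04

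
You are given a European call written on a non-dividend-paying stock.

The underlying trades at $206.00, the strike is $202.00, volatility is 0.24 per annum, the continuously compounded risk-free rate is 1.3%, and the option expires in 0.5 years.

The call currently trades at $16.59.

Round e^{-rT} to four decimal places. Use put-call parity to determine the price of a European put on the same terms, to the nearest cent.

$11.28

e^(−rT) = e^(−0.013·0.5) = 0.9935
Put-call parity: C − P = S − K·e^(−rT) = 206 − 202·0.9935 = 206 − 200.6870 = 5.3130
P = C − (C − P) = 16.59 − (5.3130) = 11.2770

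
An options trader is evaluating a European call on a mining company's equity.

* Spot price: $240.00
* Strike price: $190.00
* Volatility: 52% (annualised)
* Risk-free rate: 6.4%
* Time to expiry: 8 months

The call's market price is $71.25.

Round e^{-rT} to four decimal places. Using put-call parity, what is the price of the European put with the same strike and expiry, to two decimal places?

exp(−rT) = exp(−0.064·0.6667) = 0.9582
Put-call parity: C − P = S − K·e^(−rT) = 240 − 190·0.9582 = 240 − 182.0580 = 57.9420
P = C − (C − P) = 71.25 − (57.9420) = 13.3080

$13.31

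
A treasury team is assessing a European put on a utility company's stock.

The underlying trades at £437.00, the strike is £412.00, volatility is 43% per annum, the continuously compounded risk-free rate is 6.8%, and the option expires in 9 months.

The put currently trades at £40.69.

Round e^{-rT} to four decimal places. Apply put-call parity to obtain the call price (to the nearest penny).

exp(−rT) = exp(−0.068·0.75) = 0.9503
Put-call parity: C − P = S − K·e^(−rT) = 437 − 412·0.9503 = 437 − 391.5236 = 45.4764
C = P + (C − P) = 40.69 + (45.4764) = 86.1664

£86.17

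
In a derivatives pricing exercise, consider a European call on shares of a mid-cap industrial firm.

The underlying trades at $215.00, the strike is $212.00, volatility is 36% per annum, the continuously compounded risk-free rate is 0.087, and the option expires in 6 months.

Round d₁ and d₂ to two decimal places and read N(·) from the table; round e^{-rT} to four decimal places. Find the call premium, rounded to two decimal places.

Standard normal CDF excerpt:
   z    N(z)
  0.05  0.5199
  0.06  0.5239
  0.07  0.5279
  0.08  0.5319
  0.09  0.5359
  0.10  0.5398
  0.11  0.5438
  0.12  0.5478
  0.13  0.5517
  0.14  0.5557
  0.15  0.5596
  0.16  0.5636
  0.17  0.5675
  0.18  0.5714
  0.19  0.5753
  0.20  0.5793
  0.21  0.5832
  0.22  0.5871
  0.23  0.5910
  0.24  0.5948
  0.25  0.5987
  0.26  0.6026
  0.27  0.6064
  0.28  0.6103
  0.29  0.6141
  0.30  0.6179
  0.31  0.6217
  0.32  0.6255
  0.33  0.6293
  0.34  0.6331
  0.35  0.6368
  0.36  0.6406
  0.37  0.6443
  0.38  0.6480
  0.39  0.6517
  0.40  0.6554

T = 0.5;  σ√T = 0.2546
ln(S/K) + (r + σ²/2)T = ln(215/212) + (0.087 + 0.36²/2)·0.5 = 0.0141 + 0.0759 = 0.0900
d₁ = 0.0900 / 0.2546 = 0.3534 which rounds to 0.35
d₂ = d₁ − σ√T = 0.3534 − 0.2546 = 0.0988 which rounds to 0.10
exp(−rT) = exp(−0.087·0.5) = 0.9574
C = 215·N(0.35) − 212·0.9574·N(0.10) = 215·0.6368 − 212·0.9574·0.5398 = 136.9120 − 109.5626 = 27.3494

$27.35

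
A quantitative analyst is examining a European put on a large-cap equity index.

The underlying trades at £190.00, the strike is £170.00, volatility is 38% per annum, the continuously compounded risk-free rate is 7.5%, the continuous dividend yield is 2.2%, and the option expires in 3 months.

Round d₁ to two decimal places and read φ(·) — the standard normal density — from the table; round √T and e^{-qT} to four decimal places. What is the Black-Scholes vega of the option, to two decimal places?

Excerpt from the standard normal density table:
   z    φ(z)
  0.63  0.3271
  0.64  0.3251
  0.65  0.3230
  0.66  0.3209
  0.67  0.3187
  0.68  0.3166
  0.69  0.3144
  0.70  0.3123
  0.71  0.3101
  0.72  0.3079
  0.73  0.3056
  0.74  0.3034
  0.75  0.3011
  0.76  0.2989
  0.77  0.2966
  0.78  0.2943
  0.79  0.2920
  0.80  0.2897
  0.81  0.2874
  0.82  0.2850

28.45

σ√T = 0.38·√0.25 = 0.1900
ln(S/K) + (r − q + σ²/2)T = ln(190/170) + (0.075 − 0.022 + 0.38²/2)·0.25 = 0.1112 + 0.0313 = 0.1425
d₁ = 0.1425 / 0.1900 = 0.7501 ⇒ 0.75
√T = √0.25 = 0.5000
φ(d₁) = φ(0.75) = 0.3011
exp(−qT) = exp(−0.022·0.25) = 0.9945
vega = S·exp(−qT)·φ(d₁)·√T = 190·0.9945·0.3011·0.5000 = 28.4472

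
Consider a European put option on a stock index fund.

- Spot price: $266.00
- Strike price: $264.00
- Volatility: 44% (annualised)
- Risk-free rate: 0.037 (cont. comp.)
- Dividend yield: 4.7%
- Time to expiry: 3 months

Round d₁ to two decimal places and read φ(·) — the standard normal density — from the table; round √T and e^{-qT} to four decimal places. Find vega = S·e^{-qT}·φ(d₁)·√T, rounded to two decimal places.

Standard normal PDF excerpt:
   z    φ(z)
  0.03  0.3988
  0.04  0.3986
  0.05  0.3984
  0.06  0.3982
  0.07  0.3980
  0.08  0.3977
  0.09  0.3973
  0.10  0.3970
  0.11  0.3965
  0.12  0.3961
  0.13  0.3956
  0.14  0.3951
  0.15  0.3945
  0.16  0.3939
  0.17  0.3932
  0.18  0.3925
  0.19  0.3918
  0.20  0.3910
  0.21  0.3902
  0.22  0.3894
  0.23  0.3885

52.00

σ√T = 0.44·√0.25 = 0.2200
ln(S/K) + (r − q + σ²/2)T = ln(266/264) + (0.037 − 0.047 + 0.44²/2)·0.25 = 0.0075 + 0.0217 = 0.0292
d₁ = 0.0292 / 0.2200 = 0.1329 → 0.13
√T = √0.25 = 0.5000
φ(d₁) = φ(0.13) = 0.3956
e^(−qT) = e^(−0.047·0.25) = 0.9883
vega = S·e^(−qT)·φ(d₁)·√T = 266·0.9883·0.3956·0.5000 = 51.9992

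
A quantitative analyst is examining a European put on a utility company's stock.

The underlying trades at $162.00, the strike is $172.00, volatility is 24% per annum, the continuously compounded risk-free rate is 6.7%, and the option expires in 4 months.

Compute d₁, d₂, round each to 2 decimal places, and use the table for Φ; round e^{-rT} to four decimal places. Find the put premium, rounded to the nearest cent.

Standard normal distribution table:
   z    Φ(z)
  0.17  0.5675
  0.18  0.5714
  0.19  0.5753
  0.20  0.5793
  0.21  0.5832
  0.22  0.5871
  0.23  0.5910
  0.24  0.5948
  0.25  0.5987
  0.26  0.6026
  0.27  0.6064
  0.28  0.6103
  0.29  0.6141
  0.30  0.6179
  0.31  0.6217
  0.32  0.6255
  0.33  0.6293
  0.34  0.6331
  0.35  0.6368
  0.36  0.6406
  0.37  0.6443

T = 0.3333;  σ√T = 0.1386
d₁ = [ln(162/172) + (0.067 + 0.24²/2)·0.3333] / 0.1386 = [-0.0599 + 0.0319] / 0.1386 = -0.2018 which rounds to -0.20
d₂ = d₁ − σ√T = -0.2018 − 0.1386 = -0.3404 which rounds to -0.34
e^(−rT) = e^(−0.067·0.3333) = 0.9779
N(−d₂) = N(0.34) = 0.6331;  N(−d₁) = N(0.20) = 0.5793
P = 172·0.9779·0.6331 − 162·0.5793 = 106.4867 − 93.8466 = 12.6401

$12.64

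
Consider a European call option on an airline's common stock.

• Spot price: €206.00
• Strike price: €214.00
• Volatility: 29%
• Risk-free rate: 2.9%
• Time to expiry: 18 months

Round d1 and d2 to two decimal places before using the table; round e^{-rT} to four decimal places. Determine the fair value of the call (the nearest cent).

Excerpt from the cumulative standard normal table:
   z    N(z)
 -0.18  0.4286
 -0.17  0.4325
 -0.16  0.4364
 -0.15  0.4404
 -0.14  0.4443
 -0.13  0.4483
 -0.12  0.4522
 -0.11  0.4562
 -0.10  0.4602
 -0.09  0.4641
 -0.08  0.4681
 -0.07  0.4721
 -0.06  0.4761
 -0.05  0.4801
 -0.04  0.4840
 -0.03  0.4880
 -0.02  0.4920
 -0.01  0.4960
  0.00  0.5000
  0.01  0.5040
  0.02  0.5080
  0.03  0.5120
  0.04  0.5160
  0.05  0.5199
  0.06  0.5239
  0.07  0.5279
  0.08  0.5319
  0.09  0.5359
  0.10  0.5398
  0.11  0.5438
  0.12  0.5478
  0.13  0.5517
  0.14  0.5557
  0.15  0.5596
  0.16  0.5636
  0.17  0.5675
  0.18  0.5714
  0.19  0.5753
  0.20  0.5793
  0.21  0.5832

σ√T = 0.29 × 1.2247 = 0.3552
ln(S/K) + (r + σ²/2)T = ln(206/214) + (0.029 + 0.29²/2)·1.5 = -0.0381 + 0.1066 = 0.0685
d₁ = 0.0685 / 0.3552 = 0.1928 ≈ 0.19
d₂ = d₁ − σ√T = 0.1928 − 0.3552 = -0.1624 ≈ -0.16
exp(−rT) = exp(−0.029·1.5) = 0.9574
N(d₁) = N(0.19) = 0.5753;  N(d₂) = N(-0.16) = 0.4364
C = 206·0.5753 − 214·0.9574·0.4364 = 118.5118 − 89.4112 = 29.1006

€29.10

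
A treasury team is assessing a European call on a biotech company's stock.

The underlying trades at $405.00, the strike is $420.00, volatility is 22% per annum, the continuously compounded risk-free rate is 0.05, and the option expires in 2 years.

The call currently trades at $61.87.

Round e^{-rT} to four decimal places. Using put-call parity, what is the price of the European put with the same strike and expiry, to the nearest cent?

e^(−rT) = e^(−0.05·2) = 0.9048
Put-call parity: C − P = S − K·e^(−rT) = 405 − 420·0.9048 = 405 − 380.0160 = 24.9840
P = C − (C − P) = 61.87 − (24.9840) = 36.8860

$36.89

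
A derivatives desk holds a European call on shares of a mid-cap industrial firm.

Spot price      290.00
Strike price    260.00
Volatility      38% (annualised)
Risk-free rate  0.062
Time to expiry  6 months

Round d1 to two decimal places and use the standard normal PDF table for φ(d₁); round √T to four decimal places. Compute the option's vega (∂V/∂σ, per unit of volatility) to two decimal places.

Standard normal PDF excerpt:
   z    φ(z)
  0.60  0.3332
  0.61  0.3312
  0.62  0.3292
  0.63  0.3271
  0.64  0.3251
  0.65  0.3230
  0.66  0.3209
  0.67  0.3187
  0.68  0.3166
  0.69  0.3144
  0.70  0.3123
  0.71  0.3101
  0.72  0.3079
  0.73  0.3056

65.80

σ√T = 0.38·√0.5 = 0.2687
d₁ = [ln(290/260) + (0.062 + ½·0.38²)·0.5] / (σ√T) = (0.1092 + 0.0671) / 0.2687 = 0.6561 ⇒ 0.66
√T = √0.5 = 0.7071
φ(d₁) = φ(0.66) = 0.3209
vega = S·φ(d₁)·√T = 290·0.3209·0.7071 = 65.8034
(Call and put vega coincide under Black-Scholes.)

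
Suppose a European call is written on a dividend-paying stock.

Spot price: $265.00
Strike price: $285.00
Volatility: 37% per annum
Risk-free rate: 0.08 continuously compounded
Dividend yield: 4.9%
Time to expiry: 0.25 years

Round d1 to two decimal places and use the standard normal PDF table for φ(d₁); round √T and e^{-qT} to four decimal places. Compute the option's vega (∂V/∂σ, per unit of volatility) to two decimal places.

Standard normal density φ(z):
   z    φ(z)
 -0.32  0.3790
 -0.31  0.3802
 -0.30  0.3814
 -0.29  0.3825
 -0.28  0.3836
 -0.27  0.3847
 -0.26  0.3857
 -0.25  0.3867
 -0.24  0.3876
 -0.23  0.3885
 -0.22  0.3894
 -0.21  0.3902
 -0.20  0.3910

50.48

σ√T = 0.37·√0.25 = 0.1850
d₁ = [ln(265/285) + (0.08 − 0.049 + ½·0.37²)·0.25] / (σ√T) = (-0.0728 + 0.0249) / 0.1850 = -0.2589 → -0.26
√T = √0.25 = 0.5000
φ(d₁) = φ(-0.26) = 0.3857
exp(−qT) = exp(−0.049·0.25) = 0.9878
vega = S·exp(−qT)·φ(d₁)·√T = 265·0.9878·0.3857·0.5000 = 50.4818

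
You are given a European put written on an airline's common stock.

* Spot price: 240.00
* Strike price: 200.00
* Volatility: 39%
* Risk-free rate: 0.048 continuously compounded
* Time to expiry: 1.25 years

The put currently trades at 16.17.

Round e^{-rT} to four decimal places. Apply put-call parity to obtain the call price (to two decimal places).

67.81

e^(−rT) = e^(−0.048·1.25) = 0.9418
Put-call parity: C − P = S − K·e^(−rT) = 240 − 200·0.9418 = 240 − 188.3600 = 51.6400
C = P + (C − P) = 16.17 + (51.6400) = 67.8100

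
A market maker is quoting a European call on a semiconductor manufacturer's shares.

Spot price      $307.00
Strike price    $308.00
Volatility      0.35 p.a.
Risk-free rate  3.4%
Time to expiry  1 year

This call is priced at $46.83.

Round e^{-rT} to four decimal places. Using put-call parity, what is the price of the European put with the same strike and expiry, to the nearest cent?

$37.54

exp(−rT) = exp(−0.034·1) = 0.9666
Put-call parity: C − P = S − K·e^(−rT) = 307 − 308·0.9666 = 307 − 297.7128 = 9.2872
P = C − (C − P) = 46.83 − (9.2872) = 37.5428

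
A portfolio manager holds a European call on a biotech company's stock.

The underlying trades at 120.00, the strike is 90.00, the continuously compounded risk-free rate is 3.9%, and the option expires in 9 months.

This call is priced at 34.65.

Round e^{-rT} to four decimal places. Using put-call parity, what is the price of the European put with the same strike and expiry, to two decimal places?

e^(−rT) = e^(−0.039·0.75) = 0.9712
Put-call parity: C − P = S − K·e^(−rT) = 120 − 90·0.9712 = 120 − 87.4080 = 32.5920
P = C − (C − P) = 34.65 − (32.5920) = 2.0580

2.06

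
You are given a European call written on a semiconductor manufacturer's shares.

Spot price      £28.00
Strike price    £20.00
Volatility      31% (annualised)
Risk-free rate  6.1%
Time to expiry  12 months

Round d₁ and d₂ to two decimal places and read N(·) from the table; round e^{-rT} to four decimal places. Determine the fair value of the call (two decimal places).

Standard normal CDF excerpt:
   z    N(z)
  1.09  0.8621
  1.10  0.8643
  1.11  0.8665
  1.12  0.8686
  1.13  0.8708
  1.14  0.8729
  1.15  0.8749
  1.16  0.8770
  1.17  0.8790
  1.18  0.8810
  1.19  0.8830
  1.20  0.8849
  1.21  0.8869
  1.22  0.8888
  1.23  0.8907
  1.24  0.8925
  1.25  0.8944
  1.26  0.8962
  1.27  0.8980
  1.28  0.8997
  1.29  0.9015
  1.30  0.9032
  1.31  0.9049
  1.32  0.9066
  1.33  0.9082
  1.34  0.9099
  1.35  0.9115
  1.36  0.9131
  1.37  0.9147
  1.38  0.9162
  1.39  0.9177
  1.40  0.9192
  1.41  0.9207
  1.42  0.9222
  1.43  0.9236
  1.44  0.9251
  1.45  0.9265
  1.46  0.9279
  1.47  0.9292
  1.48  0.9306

£9.52

T = 1;  σ√T = 0.3100
d₁ = [ln(28/20) + (0.061 + 0.31²/2)·1] / 0.3100 = [0.3365 + 0.1091] / 0.3100 = 1.4372 ⇒ 1.44
d₂ = d₁ − σ√T = 1.4372 − 0.3100 = 1.1272 ⇒ 1.13
e^(−rT) = e^(−0.061·1) = 0.9408
N(d₁) = N(1.44) = 0.9251;  N(d₂) = N(1.13) = 0.8708
C = 28·0.9251 − 20·0.9408·0.8708 = 25.9028 − 16.3850 = 9.5178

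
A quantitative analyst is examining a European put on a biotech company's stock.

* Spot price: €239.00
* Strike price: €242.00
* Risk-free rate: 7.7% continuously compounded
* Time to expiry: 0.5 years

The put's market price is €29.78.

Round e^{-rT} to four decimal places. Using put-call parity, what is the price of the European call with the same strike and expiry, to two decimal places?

e^(−rT) = e^(−0.077·0.5) = 0.9622
Put-call parity: C − P = S − K·e^(−rT) = 239 − 242·0.9622 = 239 − 232.8524 = 6.1476
C = P + (C − P) = 29.78 + (6.1476) = 35.9276

€35.93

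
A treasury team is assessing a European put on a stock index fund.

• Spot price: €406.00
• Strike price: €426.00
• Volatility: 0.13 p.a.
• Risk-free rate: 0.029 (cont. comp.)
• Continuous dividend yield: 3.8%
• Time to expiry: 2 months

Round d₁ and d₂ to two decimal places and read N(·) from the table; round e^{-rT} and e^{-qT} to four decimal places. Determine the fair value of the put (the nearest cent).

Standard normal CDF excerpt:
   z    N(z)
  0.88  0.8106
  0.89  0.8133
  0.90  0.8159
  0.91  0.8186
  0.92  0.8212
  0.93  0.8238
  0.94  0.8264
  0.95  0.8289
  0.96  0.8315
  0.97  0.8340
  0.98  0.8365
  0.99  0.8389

€22.26

T = 0.1667;  σ√T = 0.0531
d₁ = [ln(406/426) + (0.029 − 0.038 + 0.13²/2)·0.1667] / 0.0531 = [-0.0481 − 0.0001] / 0.0531 = -0.9078 ⇒ -0.91
d₂ = d₁ − σ√T = -0.9078 − 0.0531 = -0.9609 ⇒ -0.96
exp(−qT) = exp(−0.038·0.1667) = 0.9937;  exp(−rT) = exp(−0.029·0.1667) = 0.9952
N(−d₂) = N(0.96) = 0.8315;  N(−d₁) = N(0.91) = 0.8186
P = 426·0.9952·0.8315 − 406·0.9937·0.8186 = 352.5187 − 330.2578 = 22.2610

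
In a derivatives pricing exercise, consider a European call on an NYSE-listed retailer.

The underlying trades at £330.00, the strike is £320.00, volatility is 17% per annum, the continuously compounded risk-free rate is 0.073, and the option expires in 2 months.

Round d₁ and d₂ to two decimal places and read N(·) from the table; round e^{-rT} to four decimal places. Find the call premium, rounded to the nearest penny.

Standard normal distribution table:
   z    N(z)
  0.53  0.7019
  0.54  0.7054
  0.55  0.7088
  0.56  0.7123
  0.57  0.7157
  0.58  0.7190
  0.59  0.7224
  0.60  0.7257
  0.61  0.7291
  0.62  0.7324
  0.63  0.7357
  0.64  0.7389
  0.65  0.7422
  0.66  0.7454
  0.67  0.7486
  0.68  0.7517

£17.63

T = 0.1667;  σ√T = 0.0694
d₁ = [ln(330/320) + (0.073 + ½·0.17²)·0.1667] / (σ√T) = (0.0308 + 0.0146) / 0.0694 = 0.6534 ⇒ 0.65
d₂ = 0.6534 − 0.0694 = 0.5840 ⇒ 0.58
e^(−rT) = e^(−0.073·0.1667) = 0.9879
C = 330·N(0.65) − 320·0.9879·N(0.58) = 330·0.7422 − 320·0.9879·0.7190 = 244.9260 − 227.2960 = 17.6300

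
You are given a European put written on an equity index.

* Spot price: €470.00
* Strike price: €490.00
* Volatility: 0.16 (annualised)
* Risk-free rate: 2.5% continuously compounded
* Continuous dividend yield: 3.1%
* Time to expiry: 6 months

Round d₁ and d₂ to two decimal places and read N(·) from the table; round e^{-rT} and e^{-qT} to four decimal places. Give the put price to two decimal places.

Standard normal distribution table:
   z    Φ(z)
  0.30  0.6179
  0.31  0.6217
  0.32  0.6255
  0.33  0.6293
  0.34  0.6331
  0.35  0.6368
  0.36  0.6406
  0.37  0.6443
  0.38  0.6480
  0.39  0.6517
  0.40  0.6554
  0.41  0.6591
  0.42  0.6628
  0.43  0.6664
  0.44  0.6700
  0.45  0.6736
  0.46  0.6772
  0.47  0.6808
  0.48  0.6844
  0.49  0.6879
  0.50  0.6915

€33.00

σ√T = 0.16·√0.5 = 0.1131
d₁ = [ln(470/490) + (0.025 − 0.031 + 0.16²/2)·0.5] / 0.1131 = [-0.0417 + 0.0034] / 0.1131 = -0.3383 ≈ -0.34
d₂ = d₁ − σ√T = -0.3383 − 0.1131 = -0.4514 ≈ -0.45
exp(−qT) = exp(−0.031·0.5) = 0.9846;  exp(−rT) = exp(−0.025·0.5) = 0.9876
N(−d₂) = N(0.45) = 0.6736;  N(−d₁) = N(0.34) = 0.6331
P = 490·0.9876·0.6736 − 470·0.9846·0.6331 = 325.9712 − 292.9746 = 32.9966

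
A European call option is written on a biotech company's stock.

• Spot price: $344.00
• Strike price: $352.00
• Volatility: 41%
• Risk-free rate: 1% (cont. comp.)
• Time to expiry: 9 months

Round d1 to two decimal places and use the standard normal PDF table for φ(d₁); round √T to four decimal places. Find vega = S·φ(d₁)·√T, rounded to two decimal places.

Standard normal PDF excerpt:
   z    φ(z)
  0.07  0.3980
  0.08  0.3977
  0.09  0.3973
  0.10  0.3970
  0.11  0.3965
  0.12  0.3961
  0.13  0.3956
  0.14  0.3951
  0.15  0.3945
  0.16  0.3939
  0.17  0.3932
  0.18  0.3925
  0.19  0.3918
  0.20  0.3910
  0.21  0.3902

117.85

T = 0.75;  σ√T = 0.3551
ln(S/K) + (r + σ²/2)T = ln(344/352) + (0.01 + 0.41²/2)·0.75 = -0.0230 + 0.0705 = 0.0475
d₁ = 0.0475 / 0.3551 = 0.1339 ⇒ 0.13
√T = √0.75 = 0.8660
φ(d₁) = φ(0.13) = 0.3956
vega = S·φ(d₁)·√T = 344·0.3956·0.8660 = 117.8508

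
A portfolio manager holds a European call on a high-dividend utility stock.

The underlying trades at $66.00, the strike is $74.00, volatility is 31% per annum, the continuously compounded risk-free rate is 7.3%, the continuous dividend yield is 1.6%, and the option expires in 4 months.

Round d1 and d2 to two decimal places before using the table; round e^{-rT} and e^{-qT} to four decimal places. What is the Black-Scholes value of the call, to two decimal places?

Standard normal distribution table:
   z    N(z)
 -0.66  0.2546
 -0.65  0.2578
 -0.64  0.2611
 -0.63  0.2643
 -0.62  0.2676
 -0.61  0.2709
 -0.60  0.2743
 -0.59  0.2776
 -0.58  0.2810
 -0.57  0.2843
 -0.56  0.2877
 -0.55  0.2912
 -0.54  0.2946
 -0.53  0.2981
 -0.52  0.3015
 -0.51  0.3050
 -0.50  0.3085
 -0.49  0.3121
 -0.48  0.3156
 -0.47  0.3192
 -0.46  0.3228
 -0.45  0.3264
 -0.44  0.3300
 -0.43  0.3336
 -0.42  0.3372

σ√T = 0.31·√0.3333 = 0.1790
d₁ = [ln(66/74) + (0.073 − 0.016 + 0.31²/2)·0.3333] / 0.1790 = [-0.1144 + 0.0350] / 0.1790 = -0.4436 which rounds to -0.44
d₂ = d₁ − σ√T = -0.4436 − 0.1790 = -0.6226 which rounds to -0.62
exp(−qT) = exp(−0.016·0.3333) = 0.9947;  exp(−rT) = exp(−0.073·0.3333) = 0.9760
N(d₁) = N(-0.44) = 0.3300;  N(d₂) = N(-0.62) = 0.2676
C = 66·0.9947·0.3300 − 74·0.9760·0.2676 = 21.6646 − 19.3271 = 2.3374

$2.34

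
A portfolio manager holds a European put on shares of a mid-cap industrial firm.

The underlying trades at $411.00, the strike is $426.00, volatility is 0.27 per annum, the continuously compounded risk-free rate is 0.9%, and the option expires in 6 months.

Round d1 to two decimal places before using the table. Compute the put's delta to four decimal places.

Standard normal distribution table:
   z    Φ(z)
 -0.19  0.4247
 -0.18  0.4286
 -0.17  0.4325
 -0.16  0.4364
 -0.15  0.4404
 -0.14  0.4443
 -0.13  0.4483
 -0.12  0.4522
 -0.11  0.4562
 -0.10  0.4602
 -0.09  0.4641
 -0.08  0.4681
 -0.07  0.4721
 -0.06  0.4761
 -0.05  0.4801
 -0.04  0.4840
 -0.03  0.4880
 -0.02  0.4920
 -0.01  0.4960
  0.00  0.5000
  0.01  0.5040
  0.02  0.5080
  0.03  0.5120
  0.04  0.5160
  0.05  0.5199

T = 0.5;  σ√T = 0.1909
d₁ = [ln(411/426) + (0.009 + ½·0.27²)·0.5] / (σ√T) = (-0.0358 + 0.0227) / 0.1909 = -0.0687 → -0.07
N(d₁) = N(-0.07) = 0.4721
Δ_put = N(d₁) − 1 = 0.4721 − 1 = -0.5279

-0.5279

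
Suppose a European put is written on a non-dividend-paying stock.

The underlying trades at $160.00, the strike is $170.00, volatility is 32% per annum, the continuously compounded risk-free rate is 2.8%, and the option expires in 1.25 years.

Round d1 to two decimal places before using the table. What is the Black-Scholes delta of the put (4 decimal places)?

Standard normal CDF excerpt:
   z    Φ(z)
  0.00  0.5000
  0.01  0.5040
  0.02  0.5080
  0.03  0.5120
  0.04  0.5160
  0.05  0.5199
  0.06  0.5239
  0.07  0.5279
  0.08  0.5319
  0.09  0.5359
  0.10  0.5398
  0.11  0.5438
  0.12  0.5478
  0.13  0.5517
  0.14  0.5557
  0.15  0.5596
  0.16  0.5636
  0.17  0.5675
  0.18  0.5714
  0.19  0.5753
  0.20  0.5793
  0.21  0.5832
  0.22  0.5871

σ√T = 0.32·√1.25 = 0.3578
ln(S/K) + (r + σ²/2)T = ln(160/170) + (0.028 + 0.32²/2)·1.25 = -0.0606 + 0.0990 = 0.0384
d₁ = 0.0384 / 0.3578 = 0.1073 ≈ 0.11
N(d₁) = N(0.11) = 0.5438
Δ_put = N(d₁) − 1 = 0.5438 − 1 = -0.4562

-0.4562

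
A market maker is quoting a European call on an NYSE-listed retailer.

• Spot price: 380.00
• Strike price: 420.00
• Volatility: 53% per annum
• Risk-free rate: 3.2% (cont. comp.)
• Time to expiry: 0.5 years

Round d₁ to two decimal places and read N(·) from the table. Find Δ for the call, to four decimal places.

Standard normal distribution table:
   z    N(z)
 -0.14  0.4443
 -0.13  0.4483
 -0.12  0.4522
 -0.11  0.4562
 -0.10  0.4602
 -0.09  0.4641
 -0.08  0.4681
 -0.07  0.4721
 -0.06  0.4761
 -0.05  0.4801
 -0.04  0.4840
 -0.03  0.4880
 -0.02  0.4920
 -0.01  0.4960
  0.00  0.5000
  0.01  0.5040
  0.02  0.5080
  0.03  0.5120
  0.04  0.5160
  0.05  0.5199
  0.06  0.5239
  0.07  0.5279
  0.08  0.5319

0.4840

σ√T = 0.53 × 0.7071 = 0.3748
ln(S/K) + (r + σ²/2)T = ln(380/420) + (0.032 + 0.53²/2)·0.5 = -0.1001 + 0.0862 = -0.0139
d₁ = -0.0139 / 0.3748 = -0.0370 which rounds to -0.04
N(d₁) = N(-0.04) = 0.4840
Δ_call = N(d₁) = 0.4840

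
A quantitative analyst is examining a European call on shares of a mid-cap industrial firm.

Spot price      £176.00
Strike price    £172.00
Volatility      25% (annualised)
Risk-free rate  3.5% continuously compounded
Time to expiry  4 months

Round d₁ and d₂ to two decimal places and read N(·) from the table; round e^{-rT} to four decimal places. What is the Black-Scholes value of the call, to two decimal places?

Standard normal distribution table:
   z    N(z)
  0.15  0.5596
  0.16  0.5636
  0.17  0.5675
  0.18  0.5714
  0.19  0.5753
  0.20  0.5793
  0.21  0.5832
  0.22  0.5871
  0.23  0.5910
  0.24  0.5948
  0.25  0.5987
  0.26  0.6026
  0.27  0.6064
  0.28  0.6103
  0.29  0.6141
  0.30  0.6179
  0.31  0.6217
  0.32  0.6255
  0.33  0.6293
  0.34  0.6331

T = 0.3333;  σ√T = 0.1443
d₁ = [ln(176/172) + (0.035 + 0.25²/2)·0.3333] / 0.1443 = [0.0230 + 0.0221] / 0.1443 = 0.3123 → 0.31
d₂ = d₁ − σ√T = 0.3123 − 0.1443 = 0.1679 → 0.17
exp(−rT) = exp(−0.035·0.3333) = 0.9884
N(d₁) = N(0.31) = 0.6217;  N(d₂) = N(0.17) = 0.5675
C = 176·0.6217 − 172·0.9884·0.5675 = 109.4192 − 96.4777 = 12.9415

£12.94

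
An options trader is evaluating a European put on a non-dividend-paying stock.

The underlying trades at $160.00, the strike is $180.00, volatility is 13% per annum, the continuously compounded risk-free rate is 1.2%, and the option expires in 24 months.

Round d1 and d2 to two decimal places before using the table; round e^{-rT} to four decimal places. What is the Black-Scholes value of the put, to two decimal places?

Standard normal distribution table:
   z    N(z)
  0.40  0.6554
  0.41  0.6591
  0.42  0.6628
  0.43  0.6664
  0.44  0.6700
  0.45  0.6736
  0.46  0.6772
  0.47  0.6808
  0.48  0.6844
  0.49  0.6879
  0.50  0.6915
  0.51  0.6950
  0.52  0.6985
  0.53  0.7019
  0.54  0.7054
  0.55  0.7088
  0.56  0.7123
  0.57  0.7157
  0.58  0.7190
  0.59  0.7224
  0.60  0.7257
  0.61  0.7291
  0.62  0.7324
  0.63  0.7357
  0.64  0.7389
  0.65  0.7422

T = 2;  σ√T = 0.1838
ln(S/K) + (r + σ²/2)T = ln(160/180) + (0.012 + 0.13²/2)·2 = -0.1178 + 0.0409 = -0.0769
d₁ = -0.0769 / 0.1838 = -0.4182 ⇒ -0.42
d₂ = d₁ − σ√T = -0.4182 − 0.1838 = -0.6020 ⇒ -0.60
exp(−rT) = exp(−0.012·2) = 0.9763
P = 180·0.9763·N(0.60) − 160·N(0.42) = 180·0.9763·0.7257 − 160·0.6628 = 127.5302 − 106.0480 = 21.4822

$21.48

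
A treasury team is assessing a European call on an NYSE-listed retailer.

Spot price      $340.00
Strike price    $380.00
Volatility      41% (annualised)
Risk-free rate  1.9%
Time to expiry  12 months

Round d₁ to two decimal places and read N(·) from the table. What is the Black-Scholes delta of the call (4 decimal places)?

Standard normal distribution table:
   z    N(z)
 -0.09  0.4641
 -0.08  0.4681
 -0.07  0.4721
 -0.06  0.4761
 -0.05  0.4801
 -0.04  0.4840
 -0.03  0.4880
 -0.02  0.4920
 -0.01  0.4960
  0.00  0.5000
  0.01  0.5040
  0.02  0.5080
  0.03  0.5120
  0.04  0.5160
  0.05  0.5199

σ√T = 0.41·√1 = 0.4100
ln(S/K) + (r + σ²/2)T = ln(340/380) + (0.019 + 0.41²/2)·1 = -0.1112 + 0.1030 = -0.0082
d₁ = -0.0082 / 0.4100 = -0.0199 ≈ -0.02
N(d₁) = N(-0.02) = 0.4920
Δ_call = N(d₁) = 0.4920

0.4920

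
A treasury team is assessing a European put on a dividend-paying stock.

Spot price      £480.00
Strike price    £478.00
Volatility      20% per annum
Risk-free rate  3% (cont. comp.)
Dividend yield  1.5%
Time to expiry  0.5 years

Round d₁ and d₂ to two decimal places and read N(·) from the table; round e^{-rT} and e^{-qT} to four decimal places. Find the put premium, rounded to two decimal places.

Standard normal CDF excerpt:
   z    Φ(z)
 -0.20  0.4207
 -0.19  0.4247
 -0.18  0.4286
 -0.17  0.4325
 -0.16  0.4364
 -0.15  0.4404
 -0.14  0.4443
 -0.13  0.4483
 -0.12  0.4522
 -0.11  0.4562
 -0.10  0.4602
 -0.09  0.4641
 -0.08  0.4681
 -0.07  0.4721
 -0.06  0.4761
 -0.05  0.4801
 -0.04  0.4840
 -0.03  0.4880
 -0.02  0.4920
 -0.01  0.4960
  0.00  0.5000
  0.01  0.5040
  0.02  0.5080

£23.75

σ√T = 0.2 × 0.7071 = 0.1414
d₁ = [ln(480/478) + (0.03 − 0.015 + 0.2²/2)·0.5] / 0.1414 = [0.0042 + 0.0175] / 0.1414 = 0.1533 ≈ 0.15
d₂ = d₁ − σ√T = 0.1533 − 0.1414 = 0.0118 ≈ 0.01
exp(−qT) = exp(−0.015·0.5) = 0.9925;  exp(−rT) = exp(−0.03·0.5) = 0.9851
N(−d₂) = N(-0.01) = 0.4960;  N(−d₁) = N(-0.15) = 0.4404
P = 478·0.9851·0.4960 − 480·0.9925·0.4404 = 233.5554 − 209.8066 = 23.7488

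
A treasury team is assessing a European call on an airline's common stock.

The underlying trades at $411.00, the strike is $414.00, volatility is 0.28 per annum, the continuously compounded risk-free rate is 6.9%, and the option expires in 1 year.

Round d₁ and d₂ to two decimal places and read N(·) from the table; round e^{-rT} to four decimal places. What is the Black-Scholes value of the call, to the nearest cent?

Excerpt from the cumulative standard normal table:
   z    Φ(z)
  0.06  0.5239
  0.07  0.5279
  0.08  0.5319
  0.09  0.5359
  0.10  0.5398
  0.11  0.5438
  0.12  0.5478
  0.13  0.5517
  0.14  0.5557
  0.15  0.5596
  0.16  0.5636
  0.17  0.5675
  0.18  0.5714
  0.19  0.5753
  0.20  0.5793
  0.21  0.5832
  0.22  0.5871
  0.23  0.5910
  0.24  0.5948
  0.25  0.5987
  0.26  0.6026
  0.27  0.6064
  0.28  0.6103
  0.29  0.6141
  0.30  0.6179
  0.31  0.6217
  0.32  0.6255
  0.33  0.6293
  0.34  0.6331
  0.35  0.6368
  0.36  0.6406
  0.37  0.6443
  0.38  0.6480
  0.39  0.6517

$57.77

σ√T = 0.28·√1 = 0.2800
d₁ = [ln(411/414) + (0.069 + 0.28²/2)·1] / 0.2800 = [-0.0073 + 0.1082] / 0.2800 = 0.3605 ≈ 0.36
d₂ = d₁ − σ√T = 0.3605 − 0.2800 = 0.0805 ≈ 0.08
e^(−rT) = e^(−0.069·1) = 0.9333
C = 411·N(0.36) − 414·0.9333·N(0.08) = 411·0.6406 − 414·0.9333·0.5319 = 263.2866 − 205.5188 = 57.7678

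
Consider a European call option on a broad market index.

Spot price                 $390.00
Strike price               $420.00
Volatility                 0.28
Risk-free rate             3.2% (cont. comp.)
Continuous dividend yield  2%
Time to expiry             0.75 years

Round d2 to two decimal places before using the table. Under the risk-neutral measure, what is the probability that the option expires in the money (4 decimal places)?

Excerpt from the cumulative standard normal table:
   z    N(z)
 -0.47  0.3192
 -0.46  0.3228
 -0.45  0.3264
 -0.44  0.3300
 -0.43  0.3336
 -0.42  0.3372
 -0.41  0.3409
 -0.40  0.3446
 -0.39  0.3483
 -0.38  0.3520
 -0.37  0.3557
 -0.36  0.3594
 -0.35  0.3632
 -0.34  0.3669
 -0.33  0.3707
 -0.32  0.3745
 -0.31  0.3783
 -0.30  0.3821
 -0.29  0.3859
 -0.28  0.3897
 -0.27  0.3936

0.3483

σ√T = 0.28 × 0.8660 = 0.2425
d₁ = [ln(390/420) + (0.032 − 0.02 + 0.28²/2)·0.75] / 0.2425 = [-0.0741 + 0.0384] / 0.2425 = -0.1473 ≈ -0.15
d₂ = d₁ − σ√T = -0.1473 − 0.2425 = -0.3897 ≈ -0.39
Pr(exercise) under Q = N(d₂) = 0.3483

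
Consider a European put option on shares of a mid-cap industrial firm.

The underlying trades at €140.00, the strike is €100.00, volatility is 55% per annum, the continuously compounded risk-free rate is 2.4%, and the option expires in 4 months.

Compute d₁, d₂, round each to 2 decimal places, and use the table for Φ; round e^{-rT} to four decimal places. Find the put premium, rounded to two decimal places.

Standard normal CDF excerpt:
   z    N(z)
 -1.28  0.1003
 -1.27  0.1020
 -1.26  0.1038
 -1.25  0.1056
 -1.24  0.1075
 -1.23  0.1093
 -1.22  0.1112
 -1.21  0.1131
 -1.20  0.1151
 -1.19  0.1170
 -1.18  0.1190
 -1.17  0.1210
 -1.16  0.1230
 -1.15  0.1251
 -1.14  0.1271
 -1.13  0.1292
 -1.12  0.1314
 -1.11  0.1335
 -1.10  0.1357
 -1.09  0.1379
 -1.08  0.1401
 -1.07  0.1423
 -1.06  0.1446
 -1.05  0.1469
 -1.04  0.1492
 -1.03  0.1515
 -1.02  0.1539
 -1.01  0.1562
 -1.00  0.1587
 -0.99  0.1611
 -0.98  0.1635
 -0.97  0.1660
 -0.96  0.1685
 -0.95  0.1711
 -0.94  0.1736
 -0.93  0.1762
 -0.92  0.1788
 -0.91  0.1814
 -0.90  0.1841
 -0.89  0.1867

€2.43

σ√T = 0.55·√0.3333 = 0.3175
d₁ = [ln(140/100) + (0.024 + 0.55²/2)·0.3333] / 0.3175 = [0.3365 + 0.0584] / 0.3175 = 1.2436 which rounds to 1.24
d₂ = d₁ − σ√T = 1.2436 − 0.3175 = 0.9260 which rounds to 0.93
exp(−rT) = exp(−0.024·0.3333) = 0.9920
P = 100·0.9920·N(-0.93) − 140·N(-1.24) = 100·0.9920·0.1762 − 140·0.1075 = 17.4790 − 15.0500 = 2.4290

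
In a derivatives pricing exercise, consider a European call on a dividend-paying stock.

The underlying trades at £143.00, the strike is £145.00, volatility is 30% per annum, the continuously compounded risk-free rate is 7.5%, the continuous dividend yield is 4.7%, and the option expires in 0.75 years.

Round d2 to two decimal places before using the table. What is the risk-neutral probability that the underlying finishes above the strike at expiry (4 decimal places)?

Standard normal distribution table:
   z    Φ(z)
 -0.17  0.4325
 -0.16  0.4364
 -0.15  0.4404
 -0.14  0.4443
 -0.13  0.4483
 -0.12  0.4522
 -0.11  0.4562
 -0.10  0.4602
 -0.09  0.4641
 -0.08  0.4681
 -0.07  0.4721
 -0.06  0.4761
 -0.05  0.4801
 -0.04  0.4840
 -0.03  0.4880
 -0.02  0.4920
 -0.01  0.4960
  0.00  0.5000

σ√T = 0.3·√0.75 = 0.2598
ln(S/K) + (r − q + σ²/2)T = ln(143/145) + (0.075 − 0.047 + 0.3²/2)·0.75 = -0.0139 + 0.0547 = 0.0409
d₁ = 0.0409 / 0.2598 = 0.1573 ≈ 0.16
d₂ = d₁ − σ√T = 0.1573 − 0.2598 = -0.1025 ≈ -0.10
Pr(exercise) under Q = N(d₂) = 0.4602

0.4602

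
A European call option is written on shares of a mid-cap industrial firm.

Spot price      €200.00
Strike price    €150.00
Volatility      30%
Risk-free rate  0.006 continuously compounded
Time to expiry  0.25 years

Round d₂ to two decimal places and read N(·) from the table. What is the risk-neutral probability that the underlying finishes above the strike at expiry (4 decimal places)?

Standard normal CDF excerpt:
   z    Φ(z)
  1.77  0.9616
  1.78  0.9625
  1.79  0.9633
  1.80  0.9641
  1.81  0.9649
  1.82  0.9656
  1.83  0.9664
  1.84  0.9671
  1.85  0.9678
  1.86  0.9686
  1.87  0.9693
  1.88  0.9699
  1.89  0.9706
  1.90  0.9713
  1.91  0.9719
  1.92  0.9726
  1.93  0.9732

σ√T = 0.3 × 0.5000 = 0.1500
d₁ = [ln(200/150) + (0.006 + ½·0.3²)·0.25] / (σ√T) = (0.2877 + 0.0127) / 0.1500 = 2.0029 which rounds to 2.00
d₂ = 2.0029 − 0.1500 = 1.8529 which rounds to 1.85
Risk-neutral Pr[S_T > K] = N(d₂) = N(1.85) = 0.9678

0.9678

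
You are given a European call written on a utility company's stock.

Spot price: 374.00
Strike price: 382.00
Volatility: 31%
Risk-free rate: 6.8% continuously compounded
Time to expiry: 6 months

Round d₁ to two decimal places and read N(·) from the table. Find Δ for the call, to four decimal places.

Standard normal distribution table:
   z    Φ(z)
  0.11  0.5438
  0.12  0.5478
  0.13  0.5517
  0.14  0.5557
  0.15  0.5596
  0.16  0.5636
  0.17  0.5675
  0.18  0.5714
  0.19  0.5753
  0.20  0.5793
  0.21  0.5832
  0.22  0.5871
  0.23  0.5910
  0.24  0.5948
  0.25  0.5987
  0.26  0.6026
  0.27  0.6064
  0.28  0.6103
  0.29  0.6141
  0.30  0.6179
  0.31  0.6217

T = 0.5;  σ√T = 0.2192
d₁ = [ln(374/382) + (0.068 + 0.31²/2)·0.5] / 0.2192 = [-0.0212 + 0.0580] / 0.2192 = 0.1682 → 0.17
N(d₁) = N(0.17) = 0.5675
Δ_call = N(d₁) = 0.5675

0.5675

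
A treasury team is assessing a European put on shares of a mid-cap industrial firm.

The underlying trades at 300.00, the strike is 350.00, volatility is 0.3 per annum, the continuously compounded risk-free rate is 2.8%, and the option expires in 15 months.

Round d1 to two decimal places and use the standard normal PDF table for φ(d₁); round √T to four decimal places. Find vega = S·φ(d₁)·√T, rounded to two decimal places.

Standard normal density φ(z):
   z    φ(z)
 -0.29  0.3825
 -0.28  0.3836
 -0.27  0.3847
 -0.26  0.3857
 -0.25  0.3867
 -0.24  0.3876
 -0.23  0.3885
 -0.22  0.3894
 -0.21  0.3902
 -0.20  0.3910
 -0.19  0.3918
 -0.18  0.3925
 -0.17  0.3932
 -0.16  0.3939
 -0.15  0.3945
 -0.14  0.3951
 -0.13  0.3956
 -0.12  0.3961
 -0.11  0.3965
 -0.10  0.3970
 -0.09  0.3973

131.41

T = 1.25;  σ√T = 0.3354
d₁ = [ln(300/350) + (0.028 + ½·0.3²)·1.25] / (σ√T) = (-0.1542 + 0.0912) / 0.3354 = -0.1875 which rounds to -0.19
√T = √1.25 = 1.1180
φ(d₁) = φ(-0.19) = 0.3918
vega = S·φ(d₁)·√T = 300·0.3918·1.1180 = 131.4097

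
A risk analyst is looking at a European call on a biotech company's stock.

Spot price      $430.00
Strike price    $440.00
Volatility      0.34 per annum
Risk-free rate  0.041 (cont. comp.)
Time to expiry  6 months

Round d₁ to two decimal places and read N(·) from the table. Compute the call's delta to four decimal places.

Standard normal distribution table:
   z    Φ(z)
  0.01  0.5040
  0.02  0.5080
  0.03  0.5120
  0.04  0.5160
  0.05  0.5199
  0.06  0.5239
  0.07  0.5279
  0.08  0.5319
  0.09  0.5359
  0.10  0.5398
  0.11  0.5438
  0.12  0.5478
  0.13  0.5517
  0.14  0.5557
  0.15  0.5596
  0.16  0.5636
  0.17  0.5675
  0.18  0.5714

σ√T = 0.34 × 0.7071 = 0.2404
d₁ = [ln(430/440) + (0.041 + 0.34²/2)·0.5] / 0.2404 = [-0.0230 + 0.0494] / 0.2404 = 0.1099 ⇒ 0.11
N(d₁) = N(0.11) = 0.5438
Δ_call = N(d₁) = 0.5438

0.5438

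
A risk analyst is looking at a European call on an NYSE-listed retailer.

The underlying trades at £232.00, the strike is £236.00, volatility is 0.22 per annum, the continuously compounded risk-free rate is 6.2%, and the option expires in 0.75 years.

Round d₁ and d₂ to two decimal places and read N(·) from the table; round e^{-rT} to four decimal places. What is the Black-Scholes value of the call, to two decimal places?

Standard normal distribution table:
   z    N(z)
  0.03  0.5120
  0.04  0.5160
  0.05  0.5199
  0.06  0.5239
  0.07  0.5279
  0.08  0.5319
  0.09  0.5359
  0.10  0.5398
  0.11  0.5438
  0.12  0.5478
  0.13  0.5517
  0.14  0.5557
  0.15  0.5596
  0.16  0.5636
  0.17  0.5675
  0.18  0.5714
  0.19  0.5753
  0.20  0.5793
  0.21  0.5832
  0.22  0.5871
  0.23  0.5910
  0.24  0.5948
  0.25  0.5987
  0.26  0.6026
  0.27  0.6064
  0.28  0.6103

T = 0.75;  σ√T = 0.1905
d₁ = [ln(232/236) + (0.062 + ½·0.22²)·0.75] / (σ√T) = (-0.0171 + 0.0646) / 0.1905 = 0.2496 → 0.25
d₂ = 0.2496 − 0.1905 = 0.0591 → 0.06
exp(−rT) = exp(−0.062·0.75) = 0.9546
C = 232·N(0.25) − 236·0.9546·N(0.06) = 232·0.5987 − 236·0.9546·0.5239 = 138.8984 − 118.0271 = 20.8713

£20.87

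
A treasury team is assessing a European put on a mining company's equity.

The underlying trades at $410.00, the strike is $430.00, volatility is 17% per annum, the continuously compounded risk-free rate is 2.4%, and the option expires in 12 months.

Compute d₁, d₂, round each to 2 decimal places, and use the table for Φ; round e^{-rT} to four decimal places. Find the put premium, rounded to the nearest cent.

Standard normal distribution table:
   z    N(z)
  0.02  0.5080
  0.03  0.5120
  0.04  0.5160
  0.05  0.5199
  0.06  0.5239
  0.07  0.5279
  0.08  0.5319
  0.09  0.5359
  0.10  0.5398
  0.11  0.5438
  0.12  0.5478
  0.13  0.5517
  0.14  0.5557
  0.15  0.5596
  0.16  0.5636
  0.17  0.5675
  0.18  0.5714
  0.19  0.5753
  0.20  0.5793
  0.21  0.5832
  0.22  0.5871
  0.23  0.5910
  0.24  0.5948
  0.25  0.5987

$33.31

T = 1;  σ√T = 0.1700
d₁ = [ln(410/430) + (0.024 + 0.17²/2)·1] / 0.1700 = [-0.0476 + 0.0385] / 0.1700 = -0.0540 which rounds to -0.05
d₂ = d₁ − σ√T = -0.0540 − 0.1700 = -0.2240 which rounds to -0.22
e^(−rT) = e^(−0.024·1) = 0.9763
P = 430·0.9763·N(0.22) − 410·N(0.05) = 430·0.9763·0.5871 − 410·0.5199 = 246.4699 − 213.1590 = 33.3109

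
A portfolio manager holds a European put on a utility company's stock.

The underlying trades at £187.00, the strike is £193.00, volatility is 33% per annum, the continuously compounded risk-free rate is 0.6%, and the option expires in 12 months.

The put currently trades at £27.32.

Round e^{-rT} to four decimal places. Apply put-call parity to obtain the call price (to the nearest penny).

exp(−rT) = exp(−0.006·1) = 0.9940
Put-call parity: C − P = S − K·e^(−rT) = 187 − 193·0.9940 = 187 − 191.8420 = -4.8420
C = P + (C − P) = 27.32 + (-4.8420) = 22.4780

£22.48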